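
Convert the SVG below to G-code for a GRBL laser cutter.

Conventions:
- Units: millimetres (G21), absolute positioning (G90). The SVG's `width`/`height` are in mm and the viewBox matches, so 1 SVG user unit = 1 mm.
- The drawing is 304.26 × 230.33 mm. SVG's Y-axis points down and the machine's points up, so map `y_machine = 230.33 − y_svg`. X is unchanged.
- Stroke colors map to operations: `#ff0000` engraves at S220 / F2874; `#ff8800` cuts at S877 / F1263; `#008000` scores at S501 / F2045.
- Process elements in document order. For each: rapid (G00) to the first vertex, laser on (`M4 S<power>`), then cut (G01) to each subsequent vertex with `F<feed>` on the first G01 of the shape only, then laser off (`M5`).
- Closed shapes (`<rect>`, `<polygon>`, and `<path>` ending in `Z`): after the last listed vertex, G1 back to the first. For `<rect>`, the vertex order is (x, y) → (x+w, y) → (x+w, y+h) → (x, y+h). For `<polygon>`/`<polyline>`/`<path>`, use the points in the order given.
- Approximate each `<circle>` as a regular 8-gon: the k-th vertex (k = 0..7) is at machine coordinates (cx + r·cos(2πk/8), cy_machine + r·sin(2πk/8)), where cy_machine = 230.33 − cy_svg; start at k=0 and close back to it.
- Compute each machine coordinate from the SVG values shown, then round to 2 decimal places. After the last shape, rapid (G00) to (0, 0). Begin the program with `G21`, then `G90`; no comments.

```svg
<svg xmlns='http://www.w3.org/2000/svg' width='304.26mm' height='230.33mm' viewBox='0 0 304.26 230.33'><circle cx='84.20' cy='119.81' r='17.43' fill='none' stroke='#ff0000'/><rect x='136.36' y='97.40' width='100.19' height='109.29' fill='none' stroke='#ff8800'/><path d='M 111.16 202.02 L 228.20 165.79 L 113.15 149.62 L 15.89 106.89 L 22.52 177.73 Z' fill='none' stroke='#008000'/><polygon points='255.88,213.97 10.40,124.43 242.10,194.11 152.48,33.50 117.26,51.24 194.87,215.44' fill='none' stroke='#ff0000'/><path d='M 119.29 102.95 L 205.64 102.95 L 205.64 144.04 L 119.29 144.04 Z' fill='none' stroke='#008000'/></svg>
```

G21
G90
G00 X101.63 Y110.52
M4 S220
G01 X96.52 Y122.84 F2874
G01 X84.20 Y127.95
G01 X71.88 Y122.84
G01 X66.77 Y110.52
G01 X71.88 Y98.20
G01 X84.20 Y93.09
G01 X96.52 Y98.20
G01 X101.63 Y110.52
M5
G00 X136.36 Y132.93
M4 S877
G01 X236.55 Y132.93 F1263
G01 X236.55 Y23.64
G01 X136.36 Y23.64
G01 X136.36 Y132.93
M5
G00 X111.16 Y28.31
M4 S501
G01 X228.20 Y64.54 F2045
G01 X113.15 Y80.71
G01 X15.89 Y123.44
G01 X22.52 Y52.60
G01 X111.16 Y28.31
M5
G00 X255.88 Y16.36
M4 S220
G01 X10.40 Y105.90 F2874
G01 X242.10 Y36.22
G01 X152.48 Y196.83
G01 X117.26 Y179.09
G01 X194.87 Y14.89
G01 X255.88 Y16.36
M5
G00 X119.29 Y127.38
M4 S501
G01 X205.64 Y127.38 F2045
G01 X205.64 Y86.29
G01 X119.29 Y86.29
G01 X119.29 Y127.38
M5
G00 X0.00 Y0.00

viewBox `0 0 304.26 230.33` with mm width/height → 1 unit = 1 mm. Flip: y_m = 230.33 − y_svg.

**Shape 1** — `<circle>` circle, stroke `#ff0000` → engrave (S220, F2874). Machine vertices: (101.63,110.52) → (96.52,122.84) → (84.20,127.95) → (71.88,122.84) → (66.77,110.52) → (71.88,98.20) → (84.20,93.09) → (96.52,98.20) → (101.63,110.52). Closed: final G1 returns to the first vertex.

**Shape 2** — `<rect>` rectangle, stroke `#ff8800` → cut (S877, F1263). Machine vertices: (136.36,132.93) → (236.55,132.93) → (236.55,23.64) → (136.36,23.64) → (136.36,132.93). Closed: final G1 returns to the first vertex.

**Shape 3** — `<path>` closed polygon, stroke `#008000` → score (S501, F2045). Machine vertices: (111.16,28.31) → (228.20,64.54) → (113.15,80.71) → (15.89,123.44) → (22.52,52.60) → (111.16,28.31). Closed: final G1 returns to the first vertex.

**Shape 4** — `<polygon>` closed polygon, stroke `#ff0000` → engrave (S220, F2874). Machine vertices: (255.88,16.36) → (10.40,105.90) → (242.10,36.22) → (152.48,196.83) → (117.26,179.09) → (194.87,14.89) → (255.88,16.36). Closed: final G1 returns to the first vertex.

**Shape 5** — `<path>` rectangle, stroke `#008000` → score (S501, F2045). Machine vertices: (119.29,127.38) → (205.64,127.38) → (205.64,86.29) → (119.29,86.29) → (119.29,127.38). Closed: final G1 returns to the first vertex.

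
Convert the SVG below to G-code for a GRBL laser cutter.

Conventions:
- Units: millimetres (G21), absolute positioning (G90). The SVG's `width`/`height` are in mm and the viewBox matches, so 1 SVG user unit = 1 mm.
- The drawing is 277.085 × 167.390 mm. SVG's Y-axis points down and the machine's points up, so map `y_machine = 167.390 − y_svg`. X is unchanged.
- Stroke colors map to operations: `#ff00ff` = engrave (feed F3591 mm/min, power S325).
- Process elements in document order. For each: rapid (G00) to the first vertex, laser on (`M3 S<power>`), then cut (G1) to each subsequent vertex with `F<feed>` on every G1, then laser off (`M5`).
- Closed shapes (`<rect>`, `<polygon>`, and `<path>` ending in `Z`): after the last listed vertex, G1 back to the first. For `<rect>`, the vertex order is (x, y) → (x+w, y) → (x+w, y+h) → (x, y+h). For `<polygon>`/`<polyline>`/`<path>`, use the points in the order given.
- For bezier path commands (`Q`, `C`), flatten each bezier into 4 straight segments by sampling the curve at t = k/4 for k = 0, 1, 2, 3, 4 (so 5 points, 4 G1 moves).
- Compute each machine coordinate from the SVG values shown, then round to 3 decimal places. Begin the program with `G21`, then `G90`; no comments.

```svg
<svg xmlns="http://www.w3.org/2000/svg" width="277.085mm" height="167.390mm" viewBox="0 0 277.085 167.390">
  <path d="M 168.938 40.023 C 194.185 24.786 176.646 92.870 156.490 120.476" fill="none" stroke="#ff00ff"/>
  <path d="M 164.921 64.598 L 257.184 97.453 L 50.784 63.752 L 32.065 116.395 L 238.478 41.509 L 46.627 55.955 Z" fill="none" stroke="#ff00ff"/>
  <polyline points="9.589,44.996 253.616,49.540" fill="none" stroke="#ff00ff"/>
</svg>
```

Since the viewBox matches the mm dimensions, user units are millimetres directly. The only transform is the Y-flip y_m = 167.390 − y_svg.

Shape 1 is a cubic bezier drawn with `<path>`. Its stroke #ff00ff means engrave at S325, F3591. After flipping Y the toolpath is (168.938,127.367) → (180.479,125.106) → (179.740,103.207) → (170.489,73.274) → (156.490,46.914).

Shape 2 is a closed polygon drawn with `<path>`. Its stroke #ff00ff means engrave at S325, F3591. After flipping Y the toolpath is (164.921,102.792) → (257.184,69.937) → (50.784,103.638) → (32.065,50.995) → (238.478,125.881) → (46.627,111.435) → (164.921,102.792), returning to the start.

Shape 3 is a line segment drawn with `<polyline>`. Its stroke #ff00ff means engrave at S325, F3591. After flipping Y the toolpath is (9.589,122.394) → (253.616,117.850).

G21
G90
G00 X168.938 Y127.367
M3 S325
G1 X180.479 Y125.106 F3591
G1 X179.740 Y103.207 F3591
G1 X170.489 Y73.274 F3591
G1 X156.490 Y46.914 F3591
M5
G00 X164.921 Y102.792
M3 S325
G1 X257.184 Y69.937 F3591
G1 X50.784 Y103.638 F3591
G1 X32.065 Y50.995 F3591
G1 X238.478 Y125.881 F3591
G1 X46.627 Y111.435 F3591
G1 X164.921 Y102.792 F3591
M5
G00 X9.589 Y122.394
M3 S325
G1 X253.616 Y117.850 F3591
M5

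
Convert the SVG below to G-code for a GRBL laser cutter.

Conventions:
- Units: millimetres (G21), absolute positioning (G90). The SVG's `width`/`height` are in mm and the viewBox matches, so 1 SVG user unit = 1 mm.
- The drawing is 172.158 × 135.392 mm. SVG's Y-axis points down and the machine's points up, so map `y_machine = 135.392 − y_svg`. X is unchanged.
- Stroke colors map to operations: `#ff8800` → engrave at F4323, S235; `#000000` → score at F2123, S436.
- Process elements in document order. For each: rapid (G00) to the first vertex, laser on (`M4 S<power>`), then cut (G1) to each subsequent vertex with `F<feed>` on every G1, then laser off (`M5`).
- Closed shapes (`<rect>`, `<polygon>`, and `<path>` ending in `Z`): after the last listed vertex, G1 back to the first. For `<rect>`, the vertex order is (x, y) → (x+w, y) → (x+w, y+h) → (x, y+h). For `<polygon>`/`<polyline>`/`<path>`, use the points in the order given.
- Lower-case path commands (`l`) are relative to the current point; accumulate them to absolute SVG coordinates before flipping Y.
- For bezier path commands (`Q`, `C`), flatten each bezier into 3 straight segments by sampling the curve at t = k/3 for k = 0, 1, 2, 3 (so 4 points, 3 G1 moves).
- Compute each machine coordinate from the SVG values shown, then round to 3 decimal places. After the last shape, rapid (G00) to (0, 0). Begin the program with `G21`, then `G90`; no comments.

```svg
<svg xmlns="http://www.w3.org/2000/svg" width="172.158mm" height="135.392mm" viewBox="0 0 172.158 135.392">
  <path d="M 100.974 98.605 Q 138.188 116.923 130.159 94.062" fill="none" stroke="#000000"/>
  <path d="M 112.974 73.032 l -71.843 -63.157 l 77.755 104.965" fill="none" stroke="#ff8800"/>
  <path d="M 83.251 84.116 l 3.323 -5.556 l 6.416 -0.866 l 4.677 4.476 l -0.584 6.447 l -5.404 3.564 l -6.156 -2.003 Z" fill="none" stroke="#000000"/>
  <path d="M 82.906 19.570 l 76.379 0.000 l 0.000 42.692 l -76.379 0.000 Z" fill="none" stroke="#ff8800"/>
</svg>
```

viewBox `0 0 172.158 135.392` with mm width/height → 1 unit = 1 mm. Flip: y_m = 135.392 − y_svg.

**Shape 1** — `<path>` quadratic bezier, stroke `#000000` → score (S436, F2123). Control points (SVG): P0=(100.974,98.605), P1=(138.188,116.923), P2=(130.159,94.062); sampled at t=k/3. Machine vertices: (100.974,36.787) → (120.756,29.150) → (130.485,30.665) → (130.159,41.330). Open path.

**Shape 2** — `<path>` open polyline, stroke `#ff8800` → engrave (S235, F4323). Machine vertices: (112.974,62.360) → (41.131,125.517) → (118.886,20.552). Open path.

**Shape 3** — `<path>` regular polygon, stroke `#000000` → score (S436, F2123). Machine vertices: (83.251,51.276) → (86.574,56.832) → (92.990,57.698) → (97.667,53.222) → (97.083,46.775) → (91.679,43.211) → (85.523,45.214) → (83.251,51.276). Closed: final G1 returns to the first vertex.

**Shape 4** — `<path>` rectangle, stroke `#ff8800` → engrave (S235, F4323). Machine vertices: (82.906,115.822) → (159.285,115.822) → (159.285,73.130) → (82.906,73.130) → (82.906,115.822). Closed: final G1 returns to the first vertex.

G21
G90
G00 X100.974 Y36.787
M4 S436
G1 X120.756 Y29.150 F2123
G1 X130.485 Y30.665 F2123
G1 X130.159 Y41.330 F2123
M5
G00 X112.974 Y62.360
M4 S235
G1 X41.131 Y125.517 F4323
G1 X118.886 Y20.552 F4323
M5
G00 X83.251 Y51.276
M4 S436
G1 X86.574 Y56.832 F2123
G1 X92.990 Y57.698 F2123
G1 X97.667 Y53.222 F2123
G1 X97.083 Y46.775 F2123
G1 X91.679 Y43.211 F2123
G1 X85.523 Y45.214 F2123
G1 X83.251 Y51.276 F2123
M5
G00 X82.906 Y115.822
M4 S235
G1 X159.285 Y115.822 F4323
G1 X159.285 Y73.130 F4323
G1 X82.906 Y73.130 F4323
G1 X82.906 Y115.822 F4323
M5
G00 X0.000 Y0.000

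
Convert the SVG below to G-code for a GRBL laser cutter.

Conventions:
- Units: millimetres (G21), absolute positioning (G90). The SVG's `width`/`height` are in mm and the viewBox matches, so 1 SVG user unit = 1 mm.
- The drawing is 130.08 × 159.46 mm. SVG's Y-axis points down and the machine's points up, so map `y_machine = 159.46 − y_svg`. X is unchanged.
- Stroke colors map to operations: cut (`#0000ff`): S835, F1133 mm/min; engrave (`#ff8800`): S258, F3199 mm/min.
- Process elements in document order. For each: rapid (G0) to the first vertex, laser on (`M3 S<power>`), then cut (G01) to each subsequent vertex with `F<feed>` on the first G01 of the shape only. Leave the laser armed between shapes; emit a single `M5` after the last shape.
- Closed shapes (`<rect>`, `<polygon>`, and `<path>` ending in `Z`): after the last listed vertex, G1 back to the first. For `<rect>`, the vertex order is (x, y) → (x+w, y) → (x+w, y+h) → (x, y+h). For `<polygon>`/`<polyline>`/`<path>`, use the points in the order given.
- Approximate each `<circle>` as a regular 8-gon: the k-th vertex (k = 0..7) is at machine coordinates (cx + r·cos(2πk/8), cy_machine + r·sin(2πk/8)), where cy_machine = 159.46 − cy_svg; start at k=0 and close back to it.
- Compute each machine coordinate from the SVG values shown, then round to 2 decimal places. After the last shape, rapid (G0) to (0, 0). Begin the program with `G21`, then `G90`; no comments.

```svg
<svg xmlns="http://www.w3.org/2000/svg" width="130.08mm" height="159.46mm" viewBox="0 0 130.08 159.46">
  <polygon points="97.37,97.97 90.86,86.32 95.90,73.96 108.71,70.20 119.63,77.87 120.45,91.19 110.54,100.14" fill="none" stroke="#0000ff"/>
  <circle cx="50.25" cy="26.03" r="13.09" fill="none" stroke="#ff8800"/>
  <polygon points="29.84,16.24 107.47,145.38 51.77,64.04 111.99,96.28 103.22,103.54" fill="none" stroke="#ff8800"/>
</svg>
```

Since the viewBox matches the mm dimensions, user units are millimetres directly. The only transform is the Y-flip y_m = 159.46 − y_svg.

Shape 1 is a regular polygon drawn with `<polygon>`. Its stroke #0000ff means cut at S835, F1133. After flipping Y the toolpath is (97.37,61.49) → (90.86,73.14) → (95.90,85.50) → (108.71,89.26) → (119.63,81.59) → (120.45,68.27) → (110.54,59.32) → (97.37,61.49), returning to the start.

Shape 2 is a circle drawn with `<circle>`. Its stroke #ff8800 means engrave at S258, F3199. After flipping Y the toolpath is (63.34,133.43) → (59.51,142.69) → (50.25,146.52) → (40.99,142.69) → (37.16,133.43) → (40.99,124.17) → (50.25,120.34) → (59.51,124.17) → (63.34,133.43), returning to the start.

Shape 3 is a closed polygon drawn with `<polygon>`. Its stroke #ff8800 means engrave at S258, F3199. After flipping Y the toolpath is (29.84,143.22) → (107.47,14.08) → (51.77,95.42) → (111.99,63.18) → (103.22,55.92) → (29.84,143.22), returning to the start.

G21
G90
G0 X97.37 Y61.49
M3 S835
G01 X90.86 Y73.14 F1133
G01 X95.90 Y85.50
G01 X108.71 Y89.26
G01 X119.63 Y81.59
G01 X120.45 Y68.27
G01 X110.54 Y59.32
G01 X97.37 Y61.49
G0 X63.34 Y133.43
M3 S258
G01 X59.51 Y142.69 F3199
G01 X50.25 Y146.52
G01 X40.99 Y142.69
G01 X37.16 Y133.43
G01 X40.99 Y124.17
G01 X50.25 Y120.34
G01 X59.51 Y124.17
G01 X63.34 Y133.43
G0 X29.84 Y143.22
M3 S258
G01 X107.47 Y14.08 F3199
G01 X51.77 Y95.42
G01 X111.99 Y63.18
G01 X103.22 Y55.92
G01 X29.84 Y143.22
M5
G0 X0.00 Y0.00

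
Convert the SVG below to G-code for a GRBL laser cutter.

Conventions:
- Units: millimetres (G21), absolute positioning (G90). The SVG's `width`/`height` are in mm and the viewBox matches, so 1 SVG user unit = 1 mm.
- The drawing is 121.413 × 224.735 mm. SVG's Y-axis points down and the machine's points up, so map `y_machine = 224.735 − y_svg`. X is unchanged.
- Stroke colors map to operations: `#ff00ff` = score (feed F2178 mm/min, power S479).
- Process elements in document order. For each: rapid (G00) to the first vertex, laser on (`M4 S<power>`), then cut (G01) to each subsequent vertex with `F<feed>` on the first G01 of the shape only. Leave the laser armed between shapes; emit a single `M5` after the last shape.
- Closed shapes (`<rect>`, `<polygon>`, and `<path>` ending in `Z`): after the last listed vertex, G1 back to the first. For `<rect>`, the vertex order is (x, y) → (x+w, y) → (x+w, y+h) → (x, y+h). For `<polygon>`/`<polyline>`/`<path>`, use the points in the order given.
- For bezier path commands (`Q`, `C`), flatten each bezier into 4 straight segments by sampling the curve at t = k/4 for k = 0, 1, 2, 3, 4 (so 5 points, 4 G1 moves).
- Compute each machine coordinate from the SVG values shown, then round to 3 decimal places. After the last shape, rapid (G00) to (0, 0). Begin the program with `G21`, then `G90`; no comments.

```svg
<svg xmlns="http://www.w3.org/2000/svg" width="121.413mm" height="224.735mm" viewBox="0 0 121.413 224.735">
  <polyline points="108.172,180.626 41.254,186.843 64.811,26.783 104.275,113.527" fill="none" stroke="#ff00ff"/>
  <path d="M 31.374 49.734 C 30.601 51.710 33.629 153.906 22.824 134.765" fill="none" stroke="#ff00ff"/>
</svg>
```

Since the viewBox matches the mm dimensions, user units are millimetres directly. The only transform is the Y-flip y_m = 224.735 − y_svg.

Shape 1 is a open polyline drawn with `<polyline>`. Its stroke #ff00ff means score at S479, F2178. After flipping Y the toolpath is (108.172,44.109) → (41.254,37.892) → (64.811,197.952) → (104.275,111.208).

Shape 2 is a cubic bezier drawn with `<path>`. Its stroke #ff00ff means score at S479, F2178. After flipping Y the toolpath is (31.374,175.001) → (31.231,158.190) → (30.861,124.567) → (28.610,94.903) → (22.824,89.970).

G21
G90
G00 X108.172 Y44.109
M4 S479
G01 X41.254 Y37.892 F2178
G01 X64.811 Y197.952
G01 X104.275 Y111.208
G00 X31.374 Y175.001
M4 S479
G01 X31.231 Y158.190 F2178
G01 X30.861 Y124.567
G01 X28.610 Y94.903
G01 X22.824 Y89.970
M5
G00 X0.000 Y0.000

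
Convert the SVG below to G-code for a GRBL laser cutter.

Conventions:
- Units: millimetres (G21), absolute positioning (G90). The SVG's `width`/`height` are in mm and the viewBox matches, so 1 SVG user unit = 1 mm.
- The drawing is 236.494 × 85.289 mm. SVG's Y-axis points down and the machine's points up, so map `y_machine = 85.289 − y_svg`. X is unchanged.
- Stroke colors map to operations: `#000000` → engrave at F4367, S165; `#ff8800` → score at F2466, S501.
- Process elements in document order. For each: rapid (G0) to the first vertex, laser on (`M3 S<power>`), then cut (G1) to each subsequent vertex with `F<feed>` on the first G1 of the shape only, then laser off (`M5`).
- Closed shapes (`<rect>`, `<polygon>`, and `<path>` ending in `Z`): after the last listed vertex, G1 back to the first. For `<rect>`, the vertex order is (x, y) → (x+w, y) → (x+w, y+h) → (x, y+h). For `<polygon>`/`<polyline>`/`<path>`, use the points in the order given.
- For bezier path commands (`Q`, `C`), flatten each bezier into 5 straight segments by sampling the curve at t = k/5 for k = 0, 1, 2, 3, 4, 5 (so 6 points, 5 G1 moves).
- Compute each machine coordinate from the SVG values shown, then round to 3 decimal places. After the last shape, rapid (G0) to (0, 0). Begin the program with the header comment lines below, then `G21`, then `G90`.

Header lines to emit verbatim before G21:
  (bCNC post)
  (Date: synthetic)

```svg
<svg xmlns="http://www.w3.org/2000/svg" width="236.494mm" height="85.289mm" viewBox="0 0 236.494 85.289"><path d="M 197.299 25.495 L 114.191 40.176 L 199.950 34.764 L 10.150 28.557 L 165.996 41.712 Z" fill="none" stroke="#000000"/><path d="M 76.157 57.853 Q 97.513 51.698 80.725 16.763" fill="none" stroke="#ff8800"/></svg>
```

(bCNC post)
(Date: synthetic)
G21
G90
G0 X197.299 Y59.794
M3 S165
G1 X114.191 Y45.113 F4367
G1 X199.950 Y50.525
G1 X10.150 Y56.732
G1 X165.996 Y43.577
G1 X197.299 Y59.794
M5
G0 X76.157 Y27.436
M3 S501
G1 X83.174 Y31.049 F2466
G1 X87.139 Y36.965
G1 X88.052 Y45.183
G1 X85.914 Y55.703
G1 X80.725 Y68.526
M5
G0 X0.000 Y0.000

Since the viewBox matches the mm dimensions, user units are millimetres directly. The only transform is the Y-flip y_m = 85.289 − y_svg.

Shape 1 is a closed polygon drawn with `<path>`. Its stroke #000000 means engrave at S165, F4367. After flipping Y the toolpath is (197.299,59.794) → (114.191,45.113) → (199.950,50.525) → (10.150,56.732) → (165.996,43.577) → (197.299,59.794), returning to the start.

Shape 2 is a quadratic bezier drawn with `<path>`. Its stroke #ff8800 means score at S501, F2466. After flipping Y the toolpath is (76.157,27.436) → (83.174,31.049) → (87.139,36.965) → (88.052,45.183) → (85.914,55.703) → (80.725,68.526).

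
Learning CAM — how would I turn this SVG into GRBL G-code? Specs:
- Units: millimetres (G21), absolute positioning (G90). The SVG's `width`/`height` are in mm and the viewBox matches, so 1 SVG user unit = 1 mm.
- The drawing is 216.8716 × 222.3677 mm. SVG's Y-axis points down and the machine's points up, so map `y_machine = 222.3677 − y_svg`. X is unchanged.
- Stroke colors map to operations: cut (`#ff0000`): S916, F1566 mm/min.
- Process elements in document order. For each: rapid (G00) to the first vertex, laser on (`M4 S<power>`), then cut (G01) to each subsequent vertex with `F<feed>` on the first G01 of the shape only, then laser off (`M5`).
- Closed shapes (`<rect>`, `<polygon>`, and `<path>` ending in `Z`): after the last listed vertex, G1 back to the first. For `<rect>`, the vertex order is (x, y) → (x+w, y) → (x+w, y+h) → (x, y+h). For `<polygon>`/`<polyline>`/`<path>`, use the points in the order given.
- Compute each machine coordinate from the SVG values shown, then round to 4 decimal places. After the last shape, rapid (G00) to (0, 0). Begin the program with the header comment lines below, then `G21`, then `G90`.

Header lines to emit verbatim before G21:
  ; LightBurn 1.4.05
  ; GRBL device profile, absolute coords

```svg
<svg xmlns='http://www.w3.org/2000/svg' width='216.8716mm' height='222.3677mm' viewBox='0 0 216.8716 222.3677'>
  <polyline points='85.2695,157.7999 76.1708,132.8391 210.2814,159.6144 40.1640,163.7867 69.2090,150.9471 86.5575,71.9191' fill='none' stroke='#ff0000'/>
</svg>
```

; LightBurn 1.4.05
; GRBL device profile, absolute coords
G21
G90
G00 X85.2695 Y64.5678
M4 S916
G01 X76.1708 Y89.5286 F1566
G01 X210.2814 Y62.7533
G01 X40.1640 Y58.5810
G01 X69.2090 Y71.4206
G01 X86.5575 Y150.4486
M5
G00 X0.0000 Y0.0000

Since the viewBox matches the mm dimensions, user units are millimetres directly. The only transform is the Y-flip y_m = 222.3677 − y_svg.

Shape 1 is a open polyline drawn with `<polyline>`. Its stroke #ff0000 means cut at S916, F1566. After flipping Y the toolpath is (85.2695,64.5678) → (76.1708,89.5286) → (210.2814,62.7533) → (40.1640,58.5810) → (69.2090,71.4206) → (86.5575,150.4486).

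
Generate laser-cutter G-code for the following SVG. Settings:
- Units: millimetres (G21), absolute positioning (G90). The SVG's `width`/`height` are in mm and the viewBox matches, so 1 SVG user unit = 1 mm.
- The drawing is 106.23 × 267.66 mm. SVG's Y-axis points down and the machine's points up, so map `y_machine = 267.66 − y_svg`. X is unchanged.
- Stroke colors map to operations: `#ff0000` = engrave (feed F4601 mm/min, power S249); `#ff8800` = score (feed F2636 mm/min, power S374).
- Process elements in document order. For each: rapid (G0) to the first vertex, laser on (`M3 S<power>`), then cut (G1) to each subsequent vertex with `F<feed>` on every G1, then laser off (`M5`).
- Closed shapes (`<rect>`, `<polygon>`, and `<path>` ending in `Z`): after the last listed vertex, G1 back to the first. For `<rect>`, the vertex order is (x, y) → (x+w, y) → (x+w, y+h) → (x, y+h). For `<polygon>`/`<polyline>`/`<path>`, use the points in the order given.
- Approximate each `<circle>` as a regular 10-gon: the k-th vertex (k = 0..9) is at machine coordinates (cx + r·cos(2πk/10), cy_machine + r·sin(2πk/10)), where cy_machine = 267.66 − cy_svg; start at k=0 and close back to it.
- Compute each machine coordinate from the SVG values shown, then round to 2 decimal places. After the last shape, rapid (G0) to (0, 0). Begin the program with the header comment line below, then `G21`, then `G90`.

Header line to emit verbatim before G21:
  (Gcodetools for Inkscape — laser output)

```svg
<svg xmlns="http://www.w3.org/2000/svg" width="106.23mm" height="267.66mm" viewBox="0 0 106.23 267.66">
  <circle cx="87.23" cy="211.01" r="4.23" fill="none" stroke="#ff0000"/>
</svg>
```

viewBox `0 0 106.23 267.66` with mm width/height → 1 unit = 1 mm. Flip: y_m = 267.66 − y_svg.

**Shape 1** — `<circle>` circle, stroke `#ff0000` → engrave (S249, F4601). Machine vertices: (91.46,56.65) → (90.65,59.14) → (88.54,60.67) → (85.92,60.67) → (83.81,59.14) → (83.00,56.65) → (83.81,54.16) → (85.92,52.63) → (88.54,52.63) → (90.65,54.16) → (91.46,56.65). Closed: final G1 returns to the first vertex.

(Gcodetools for Inkscape — laser output)
G21
G90
G0 X91.46 Y56.65
M3 S249
G1 X90.65 Y59.14 F4601
G1 X88.54 Y60.67 F4601
G1 X85.92 Y60.67 F4601
G1 X83.81 Y59.14 F4601
G1 X83.00 Y56.65 F4601
G1 X83.81 Y54.16 F4601
G1 X85.92 Y52.63 F4601
G1 X88.54 Y52.63 F4601
G1 X90.65 Y54.16 F4601
G1 X91.46 Y56.65 F4601
M5
G0 X0.00 Y0.00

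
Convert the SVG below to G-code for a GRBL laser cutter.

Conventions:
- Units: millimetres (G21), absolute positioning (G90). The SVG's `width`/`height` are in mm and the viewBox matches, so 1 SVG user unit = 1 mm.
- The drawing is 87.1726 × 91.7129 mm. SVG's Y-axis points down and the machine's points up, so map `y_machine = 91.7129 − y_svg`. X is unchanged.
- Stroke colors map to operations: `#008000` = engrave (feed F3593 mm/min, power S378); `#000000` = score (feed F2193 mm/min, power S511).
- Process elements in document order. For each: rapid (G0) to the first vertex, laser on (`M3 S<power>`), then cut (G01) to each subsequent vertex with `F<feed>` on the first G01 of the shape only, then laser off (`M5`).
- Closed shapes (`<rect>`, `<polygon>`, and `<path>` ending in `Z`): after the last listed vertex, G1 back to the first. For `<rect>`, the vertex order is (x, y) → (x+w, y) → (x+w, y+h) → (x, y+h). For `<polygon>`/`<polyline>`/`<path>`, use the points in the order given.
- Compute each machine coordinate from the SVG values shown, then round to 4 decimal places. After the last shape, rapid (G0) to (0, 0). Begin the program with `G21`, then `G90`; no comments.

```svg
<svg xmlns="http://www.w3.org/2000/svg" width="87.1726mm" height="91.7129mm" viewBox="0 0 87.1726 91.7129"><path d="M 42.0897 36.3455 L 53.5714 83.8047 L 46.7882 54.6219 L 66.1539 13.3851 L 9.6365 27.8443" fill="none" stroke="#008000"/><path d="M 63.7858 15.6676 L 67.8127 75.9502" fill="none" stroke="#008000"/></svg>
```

G21
G90
G0 X42.0897 Y55.3674
M3 S378
G01 X53.5714 Y7.9082 F3593
G01 X46.7882 Y37.0910
G01 X66.1539 Y78.3278
G01 X9.6365 Y63.8686
M5
G0 X63.7858 Y76.0453
M3 S378
G01 X67.8127 Y15.7627 F3593
M5
G0 X0.0000 Y0.0000

Since the viewBox matches the mm dimensions, user units are millimetres directly. The only transform is the Y-flip y_m = 91.7129 − y_svg.

Shape 1 is a open polyline drawn with `<path>`. Its stroke #008000 means engrave at S378, F3593. After flipping Y the toolpath is (42.0897,55.3674) → (53.5714,7.9082) → (46.7882,37.0910) → (66.1539,78.3278) → (9.6365,63.8686).

Shape 2 is a line segment drawn with `<path>`. Its stroke #008000 means engrave at S378, F3593. After flipping Y the toolpath is (63.7858,76.0453) → (67.8127,15.7627).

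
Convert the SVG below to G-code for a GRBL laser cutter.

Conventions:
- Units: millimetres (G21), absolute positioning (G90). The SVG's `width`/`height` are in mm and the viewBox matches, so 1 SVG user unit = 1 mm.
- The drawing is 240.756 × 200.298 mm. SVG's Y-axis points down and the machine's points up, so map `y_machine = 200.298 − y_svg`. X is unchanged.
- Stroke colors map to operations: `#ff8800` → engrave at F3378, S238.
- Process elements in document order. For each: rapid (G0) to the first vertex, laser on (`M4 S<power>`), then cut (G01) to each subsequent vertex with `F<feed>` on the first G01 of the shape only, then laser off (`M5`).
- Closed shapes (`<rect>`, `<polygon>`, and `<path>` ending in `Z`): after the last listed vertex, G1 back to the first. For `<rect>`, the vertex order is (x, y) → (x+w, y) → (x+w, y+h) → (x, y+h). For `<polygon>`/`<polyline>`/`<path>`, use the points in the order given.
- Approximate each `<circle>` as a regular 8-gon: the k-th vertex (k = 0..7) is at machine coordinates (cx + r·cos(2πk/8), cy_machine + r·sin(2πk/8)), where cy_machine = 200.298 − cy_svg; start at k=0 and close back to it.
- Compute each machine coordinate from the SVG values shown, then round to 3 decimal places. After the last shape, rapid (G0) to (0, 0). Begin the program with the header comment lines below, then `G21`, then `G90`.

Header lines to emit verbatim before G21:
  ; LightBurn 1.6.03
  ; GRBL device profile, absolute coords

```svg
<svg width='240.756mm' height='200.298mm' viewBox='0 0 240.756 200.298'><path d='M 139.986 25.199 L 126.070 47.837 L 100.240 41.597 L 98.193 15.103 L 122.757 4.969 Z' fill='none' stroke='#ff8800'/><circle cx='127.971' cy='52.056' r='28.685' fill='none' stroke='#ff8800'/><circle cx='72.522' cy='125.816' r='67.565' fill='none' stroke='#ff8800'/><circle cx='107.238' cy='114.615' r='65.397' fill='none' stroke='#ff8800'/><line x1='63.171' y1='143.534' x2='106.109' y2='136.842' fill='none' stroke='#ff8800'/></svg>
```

; LightBurn 1.6.03
; GRBL device profile, absolute coords
G21
G90
G0 X139.986 Y175.099
M4 S238
G01 X126.070 Y152.461 F3378
G01 X100.240 Y158.701
G01 X98.193 Y185.195
G01 X122.757 Y195.329
G01 X139.986 Y175.099
M5
G0 X156.656 Y148.242
M4 S238
G01 X148.254 Y168.525 F3378
G01 X127.971 Y176.927
G01 X107.688 Y168.525
G01 X99.286 Y148.242
G01 X107.688 Y127.959
G01 X127.971 Y119.557
G01 X148.254 Y127.959
G01 X156.656 Y148.242
M5
G0 X140.087 Y74.482
M4 S238
G01 X120.298 Y122.258 F3378
G01 X72.522 Y142.047
G01 X24.746 Y122.258
G01 X4.957 Y74.482
G01 X24.746 Y26.706
G01 X72.522 Y6.917
G01 X120.298 Y26.706
G01 X140.087 Y74.482
M5
G0 X172.635 Y85.683
M4 S238
G01 X153.481 Y131.926 F3378
G01 X107.238 Y151.080
G01 X60.995 Y131.926
G01 X41.841 Y85.683
G01 X60.995 Y39.440
G01 X107.238 Y20.286
G01 X153.481 Y39.440
G01 X172.635 Y85.683
M5
G0 X63.171 Y56.764
M4 S238
G01 X106.109 Y63.456 F3378
M5
G0 X0.000 Y0.000

viewBox `0 0 240.756 200.298` with mm width/height → 1 unit = 1 mm. Flip: y_m = 200.298 − y_svg.

**Shape 1** — `<path>` regular polygon, stroke `#ff8800` → engrave (S238, F3378). Machine vertices: (139.986,175.099) → (126.070,152.461) → (100.240,158.701) → (98.193,185.195) → (122.757,195.329) → (139.986,175.099). Closed: final G1 returns to the first vertex.

**Shape 2** — `<circle>` circle, stroke `#ff8800` → engrave (S238, F3378). Machine vertices: (156.656,148.242) → (148.254,168.525) → (127.971,176.927) → (107.688,168.525) → (99.286,148.242) → (107.688,127.959) → (127.971,119.557) → (148.254,127.959) → (156.656,148.242). Closed: final G1 returns to the first vertex.

**Shape 3** — `<circle>` circle, stroke `#ff8800` → engrave (S238, F3378). Machine vertices: (140.087,74.482) → (120.298,122.258) → (72.522,142.047) → (24.746,122.258) → (4.957,74.482) → (24.746,26.706) → (72.522,6.917) → (120.298,26.706) → (140.087,74.482). Closed: final G1 returns to the first vertex.

**Shape 4** — `<circle>` circle, stroke `#ff8800` → engrave (S238, F3378). Machine vertices: (172.635,85.683) → (153.481,131.926) → (107.238,151.080) → (60.995,131.926) → (41.841,85.683) → (60.995,39.440) → (107.238,20.286) → (153.481,39.440) → (172.635,85.683). Closed: final G1 returns to the first vertex.

**Shape 5** — `<line>` line segment, stroke `#ff8800` → engrave (S238, F3378). Machine vertices: (63.171,56.764) → (106.109,63.456). Open path.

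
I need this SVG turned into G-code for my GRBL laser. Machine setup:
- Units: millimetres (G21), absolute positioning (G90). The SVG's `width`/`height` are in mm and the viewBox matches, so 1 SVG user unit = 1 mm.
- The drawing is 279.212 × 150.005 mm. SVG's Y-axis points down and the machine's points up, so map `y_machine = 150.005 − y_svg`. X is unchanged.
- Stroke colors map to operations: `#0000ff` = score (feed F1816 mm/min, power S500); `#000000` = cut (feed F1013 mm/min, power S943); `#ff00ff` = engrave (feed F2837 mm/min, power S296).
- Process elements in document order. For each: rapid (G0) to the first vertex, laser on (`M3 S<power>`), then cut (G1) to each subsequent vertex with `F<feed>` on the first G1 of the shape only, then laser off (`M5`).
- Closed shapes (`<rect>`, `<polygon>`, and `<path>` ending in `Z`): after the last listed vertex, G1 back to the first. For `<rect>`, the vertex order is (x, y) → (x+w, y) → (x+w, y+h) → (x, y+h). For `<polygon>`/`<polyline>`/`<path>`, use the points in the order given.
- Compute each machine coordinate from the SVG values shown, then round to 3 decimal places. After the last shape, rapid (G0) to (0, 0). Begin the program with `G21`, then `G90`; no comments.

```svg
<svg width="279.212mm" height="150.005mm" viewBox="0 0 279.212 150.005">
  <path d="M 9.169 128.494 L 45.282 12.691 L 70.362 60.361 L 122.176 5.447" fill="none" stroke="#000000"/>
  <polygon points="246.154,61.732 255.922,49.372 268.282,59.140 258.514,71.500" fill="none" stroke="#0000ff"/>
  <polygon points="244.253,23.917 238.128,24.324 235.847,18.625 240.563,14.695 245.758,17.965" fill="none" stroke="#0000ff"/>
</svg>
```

G21
G90
G0 X9.169 Y21.511
M3 S943
G1 X45.282 Y137.314 F1013
G1 X70.362 Y89.644
G1 X122.176 Y144.558
M5
G0 X246.154 Y88.273
M3 S500
G1 X255.922 Y100.633 F1816
G1 X268.282 Y90.865
G1 X258.514 Y78.505
G1 X246.154 Y88.273
M5
G0 X244.253 Y126.088
M3 S500
G1 X238.128 Y125.681 F1816
G1 X235.847 Y131.380
G1 X240.563 Y135.310
G1 X245.758 Y132.040
G1 X244.253 Y126.088
M5
G0 X0.000 Y0.000

1 u = 1 mm; y_m = 150.005 − y.

[1] `<path>` open polyline, #000000→cut S943 F1013: (9.169,21.511) → (45.282,137.314) → (70.362,89.644) → (122.176,144.558)

[2] `<polygon>` regular polygon, #0000ff→score S500 F1816: (246.154,88.273) → (255.922,100.633) → (268.282,90.865) → (258.514,78.505) → (246.154,88.273) (closed)

[3] `<polygon>` regular polygon, #0000ff→score S500 F1816: (244.253,126.088) → (238.128,125.681) → (235.847,131.380) → (240.563,135.310) → (245.758,132.040) → (244.253,126.088) (closed)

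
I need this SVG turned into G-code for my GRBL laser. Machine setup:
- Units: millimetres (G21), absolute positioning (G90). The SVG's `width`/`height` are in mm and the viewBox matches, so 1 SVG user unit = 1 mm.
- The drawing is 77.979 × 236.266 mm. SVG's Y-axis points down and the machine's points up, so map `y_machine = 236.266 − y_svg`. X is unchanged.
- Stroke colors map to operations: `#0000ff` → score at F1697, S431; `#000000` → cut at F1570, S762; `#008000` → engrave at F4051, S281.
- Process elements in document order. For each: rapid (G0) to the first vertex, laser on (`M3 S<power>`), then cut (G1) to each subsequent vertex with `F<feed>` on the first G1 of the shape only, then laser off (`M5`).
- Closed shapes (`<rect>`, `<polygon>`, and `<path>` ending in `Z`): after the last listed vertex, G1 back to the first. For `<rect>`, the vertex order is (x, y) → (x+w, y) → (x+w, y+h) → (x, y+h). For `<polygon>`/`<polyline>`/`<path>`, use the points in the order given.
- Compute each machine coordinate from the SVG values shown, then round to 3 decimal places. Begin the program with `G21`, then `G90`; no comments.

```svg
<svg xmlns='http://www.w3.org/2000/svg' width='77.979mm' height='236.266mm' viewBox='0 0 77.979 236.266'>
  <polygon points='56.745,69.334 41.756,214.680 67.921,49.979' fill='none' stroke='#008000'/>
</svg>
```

G21
G90
G0 X56.745 Y166.932
M3 S281
G1 X41.756 Y21.586 F4051
G1 X67.921 Y186.287
G1 X56.745 Y166.932
M5

Since the viewBox matches the mm dimensions, user units are millimetres directly. The only transform is the Y-flip y_m = 236.266 − y_svg.

Shape 1 is a closed polygon drawn with `<polygon>`. Its stroke #008000 means engrave at S281, F4051. After flipping Y the toolpath is (56.745,166.932) → (41.756,21.586) → (67.921,186.287) → (56.745,166.932), returning to the start.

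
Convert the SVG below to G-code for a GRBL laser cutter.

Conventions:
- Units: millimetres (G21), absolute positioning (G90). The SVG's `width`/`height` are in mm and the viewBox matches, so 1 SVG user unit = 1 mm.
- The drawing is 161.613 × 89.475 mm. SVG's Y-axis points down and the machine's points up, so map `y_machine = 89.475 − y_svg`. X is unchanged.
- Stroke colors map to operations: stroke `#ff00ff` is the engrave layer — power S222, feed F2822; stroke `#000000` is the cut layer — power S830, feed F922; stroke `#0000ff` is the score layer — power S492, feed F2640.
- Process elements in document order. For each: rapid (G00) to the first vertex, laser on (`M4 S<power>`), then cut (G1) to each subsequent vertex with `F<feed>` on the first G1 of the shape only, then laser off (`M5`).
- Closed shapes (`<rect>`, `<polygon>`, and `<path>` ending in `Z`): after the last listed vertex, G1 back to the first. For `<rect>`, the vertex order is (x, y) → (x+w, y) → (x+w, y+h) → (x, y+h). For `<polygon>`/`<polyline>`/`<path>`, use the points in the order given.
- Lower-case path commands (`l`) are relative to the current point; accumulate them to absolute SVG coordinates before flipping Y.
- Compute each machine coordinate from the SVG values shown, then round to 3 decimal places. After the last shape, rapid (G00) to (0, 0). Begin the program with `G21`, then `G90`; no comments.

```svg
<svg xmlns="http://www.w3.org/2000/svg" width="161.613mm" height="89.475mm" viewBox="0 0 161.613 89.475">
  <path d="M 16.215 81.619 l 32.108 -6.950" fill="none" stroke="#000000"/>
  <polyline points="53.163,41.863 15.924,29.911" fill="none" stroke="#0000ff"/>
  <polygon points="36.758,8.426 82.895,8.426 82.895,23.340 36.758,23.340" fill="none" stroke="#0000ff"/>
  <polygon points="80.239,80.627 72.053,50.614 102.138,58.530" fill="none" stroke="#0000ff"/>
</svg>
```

Since the viewBox matches the mm dimensions, user units are millimetres directly. The only transform is the Y-flip y_m = 89.475 − y_svg.

Shape 1 is a line segment drawn with `<path>`. Its stroke #000000 means cut at S830, F922. After flipping Y the toolpath is (16.215,7.856) → (48.323,14.806).

Shape 2 is a line segment drawn with `<polyline>`. Its stroke #0000ff means score at S492, F2640. After flipping Y the toolpath is (53.163,47.612) → (15.924,59.564).

Shape 3 is a rectangle drawn with `<polygon>`. Its stroke #0000ff means score at S492, F2640. After flipping Y the toolpath is (36.758,81.049) → (82.895,81.049) → (82.895,66.135) → (36.758,66.135) → (36.758,81.049), returning to the start.

Shape 4 is a regular polygon drawn with `<polygon>`. Its stroke #0000ff means score at S492, F2640. After flipping Y the toolpath is (80.239,8.848) → (72.053,38.861) → (102.138,30.945) → (80.239,8.848), returning to the start.

G21
G90
G00 X16.215 Y7.856
M4 S830
G1 X48.323 Y14.806 F922
M5
G00 X53.163 Y47.612
M4 S492
G1 X15.924 Y59.564 F2640
M5
G00 X36.758 Y81.049
M4 S492
G1 X82.895 Y81.049 F2640
G1 X82.895 Y66.135
G1 X36.758 Y66.135
G1 X36.758 Y81.049
M5
G00 X80.239 Y8.848
M4 S492
G1 X72.053 Y38.861 F2640
G1 X102.138 Y30.945
G1 X80.239 Y8.848
M5
G00 X0.000 Y0.000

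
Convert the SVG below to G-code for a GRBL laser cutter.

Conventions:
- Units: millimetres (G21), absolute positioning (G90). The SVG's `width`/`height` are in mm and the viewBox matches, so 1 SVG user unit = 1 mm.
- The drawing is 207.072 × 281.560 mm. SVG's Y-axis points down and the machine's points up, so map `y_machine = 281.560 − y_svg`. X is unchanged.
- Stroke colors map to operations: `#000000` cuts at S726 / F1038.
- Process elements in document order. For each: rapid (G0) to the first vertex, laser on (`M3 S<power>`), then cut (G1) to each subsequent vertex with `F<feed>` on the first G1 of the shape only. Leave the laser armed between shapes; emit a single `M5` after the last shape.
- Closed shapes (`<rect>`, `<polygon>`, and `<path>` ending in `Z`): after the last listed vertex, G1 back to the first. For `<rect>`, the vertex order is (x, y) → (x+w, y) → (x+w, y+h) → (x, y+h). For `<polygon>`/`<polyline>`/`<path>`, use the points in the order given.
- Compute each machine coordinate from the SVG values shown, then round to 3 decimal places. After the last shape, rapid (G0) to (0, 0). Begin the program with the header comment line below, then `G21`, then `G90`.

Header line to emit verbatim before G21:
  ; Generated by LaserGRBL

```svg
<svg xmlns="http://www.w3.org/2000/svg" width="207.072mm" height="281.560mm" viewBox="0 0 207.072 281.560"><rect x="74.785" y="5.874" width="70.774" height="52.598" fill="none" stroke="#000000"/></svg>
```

1 u = 1 mm; y_m = 281.560 − y.

[1] `<rect>` rectangle, #000000→cut S726 F1038: (74.785,275.686) → (145.559,275.686) → (145.559,223.088) → (74.785,223.088) → (74.785,275.686) (closed)

; Generated by LaserGRBL
G21
G90
G0 X74.785 Y275.686
M3 S726
G1 X145.559 Y275.686 F1038
G1 X145.559 Y223.088
G1 X74.785 Y223.088
G1 X74.785 Y275.686
M5
G0 X0.000 Y0.000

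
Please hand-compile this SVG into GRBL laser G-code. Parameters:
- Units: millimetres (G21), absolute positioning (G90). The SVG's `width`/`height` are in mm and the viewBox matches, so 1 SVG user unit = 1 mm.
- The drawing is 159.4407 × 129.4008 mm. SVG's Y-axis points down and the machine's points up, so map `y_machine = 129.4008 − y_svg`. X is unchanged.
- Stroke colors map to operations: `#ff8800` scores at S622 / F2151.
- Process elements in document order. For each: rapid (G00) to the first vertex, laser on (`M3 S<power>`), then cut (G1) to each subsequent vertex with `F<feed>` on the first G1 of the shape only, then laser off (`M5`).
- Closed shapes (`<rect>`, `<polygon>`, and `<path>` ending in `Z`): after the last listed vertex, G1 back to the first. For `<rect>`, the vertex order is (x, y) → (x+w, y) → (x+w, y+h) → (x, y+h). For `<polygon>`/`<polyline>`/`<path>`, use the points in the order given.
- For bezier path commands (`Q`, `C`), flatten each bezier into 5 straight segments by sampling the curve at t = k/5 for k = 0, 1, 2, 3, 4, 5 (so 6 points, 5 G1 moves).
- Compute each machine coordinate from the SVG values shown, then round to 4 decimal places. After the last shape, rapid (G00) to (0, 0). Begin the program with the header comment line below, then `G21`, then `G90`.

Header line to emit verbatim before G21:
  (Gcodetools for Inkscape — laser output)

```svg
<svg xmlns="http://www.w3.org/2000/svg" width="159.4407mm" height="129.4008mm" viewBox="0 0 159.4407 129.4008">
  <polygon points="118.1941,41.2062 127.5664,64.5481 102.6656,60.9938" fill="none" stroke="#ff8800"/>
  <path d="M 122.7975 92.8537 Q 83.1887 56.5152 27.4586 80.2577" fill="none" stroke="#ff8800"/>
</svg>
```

(Gcodetools for Inkscape — laser output)
G21
G90
G00 X118.1941 Y88.1946
M3 S622
G1 X127.5664 Y64.8527 F2151
G1 X102.6656 Y68.4070
G1 X118.1941 Y88.1946
M5
G00 X122.7975 Y36.5471
M3 S622
G1 X106.3091 Y48.6793 F2151
G1 X88.5311 Y56.0049
G1 X69.4633 Y58.5241
G1 X49.1058 Y56.2369
G1 X27.4586 Y49.1431
M5
G00 X0.0000 Y0.0000

Since the viewBox matches the mm dimensions, user units are millimetres directly. The only transform is the Y-flip y_m = 129.4008 − y_svg.

Shape 1 is a regular polygon drawn with `<polygon>`. Its stroke #ff8800 means score at S622, F2151. After flipping Y the toolpath is (118.1941,88.1946) → (127.5664,64.8527) → (102.6656,68.4070) → (118.1941,88.1946), returning to the start.

Shape 2 is a quadratic bezier drawn with `<path>`. Its stroke #ff8800 means score at S622, F2151. After flipping Y the toolpath is (122.7975,36.5471) → (106.3091,48.6793) → (88.5311,56.0049) → (69.4633,58.5241) → (49.1058,56.2369) → (27.4586,49.1431).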